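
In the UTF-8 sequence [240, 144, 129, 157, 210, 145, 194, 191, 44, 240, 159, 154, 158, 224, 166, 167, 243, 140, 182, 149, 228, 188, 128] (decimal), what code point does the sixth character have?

U+09A7

Offset 0: leading byte 0xF0 = 11110000 → 4-byte char #1 = F0 90 81 9D.
Offset 4: leading byte 0xD2 = 11010010 → 2-byte char #2 = D2 91.
Offset 6: leading byte 0xC2 = 11000010 → 2-byte char #3 = C2 BF.
Offset 8: leading byte 0x2C = 00101100 → 1-byte char #4 = 2C.
Offset 9: leading byte 0xF0 = 11110000 → 4-byte char #5 = F0 9F 9A 9E.
Offset 13: leading byte 0xE0 = 11100000 → 3-byte char #6 = E0 A6 A7.
Leading byte 0xE0 = 11100000 matches 1110xxxx → 3-byte sequence.
Byte 1: 0xE0 = 11100000, payload 0000 (4 bits).
Byte 2: 0xA6 = 10100110 (10xxxxxx ✓), payload 100110.
Byte 3: 0xA7 = 10100111 (10xxxxxx ✓), payload 100111.
Concatenate: 0000100110100111 = 0x9A7 (16 bits → U+09A7).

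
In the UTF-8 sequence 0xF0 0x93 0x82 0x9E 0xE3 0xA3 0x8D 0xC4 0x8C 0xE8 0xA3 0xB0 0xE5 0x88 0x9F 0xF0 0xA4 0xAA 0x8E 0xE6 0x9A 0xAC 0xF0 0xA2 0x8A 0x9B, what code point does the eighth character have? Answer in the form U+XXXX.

U+2229B

Offset 0: leading byte 0xF0 = 11110000 → 4-byte char #1 = F0 93 82 9E.
Offset 4: leading byte 0xE3 = 11100011 → 3-byte char #2 = E3 A3 8D.
Offset 7: leading byte 0xC4 = 11000100 → 2-byte char #3 = C4 8C.
Offset 9: leading byte 0xE8 = 11101000 → 3-byte char #4 = E8 A3 B0.
Offset 12: leading byte 0xE5 = 11100101 → 3-byte char #5 = E5 88 9F.
Offset 15: leading byte 0xF0 = 11110000 → 4-byte char #6 = F0 A4 AA 8E.
Offset 19: leading byte 0xE6 = 11100110 → 3-byte char #7 = E6 9A AC.
Offset 22: leading byte 0xF0 = 11110000 → 4-byte char #8 = F0 A2 8A 9B.
Leading byte 0xF0 = 11110000 matches 11110xxx → 4-byte sequence.
Byte 1: 0xF0 = 11110000, payload 000 (3 bits).
Byte 2: 0xA2 = 10100010 (10xxxxxx ✓), payload 100010.
Byte 3: 0x8A = 10001010 (10xxxxxx ✓), payload 001010.
Byte 4: 0x9B = 10011011 (10xxxxxx ✓), payload 011011.
Concatenate: 000100010001010011011 = 0x2229B (21 bits → U+2229B).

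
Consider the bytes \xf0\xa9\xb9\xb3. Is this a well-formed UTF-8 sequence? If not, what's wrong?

Leading byte 0xF0 = 11110000 → 4-byte form.
Continuation bytes 0xA9=10101001, 0xB9=10111001, 0xB3=10110011 all match 10xxxxxx.
Decoded value 0x29E73 is ≥ 0x10000 (shortest form) and not a surrogate.

valid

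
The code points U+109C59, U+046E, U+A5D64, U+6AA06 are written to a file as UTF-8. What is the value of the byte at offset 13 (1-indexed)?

0xA8

1-indexed offset 13 is 0-indexed offset 12.
U+109C59 → 4-byte form F4 89 B1 99 at offsets 0–3.
U+046E → 2-byte form D1 AE at offsets 4–5.
U+A5D64 → 4-byte form F2 A5 B5 A4 at offsets 6–9.
U+6AA06 → 4-byte form F1 AA A8 86 at offsets 10–13.
Offset 12 falls in char 4's range; it's byte 3 of F1 AA A8 86 = 0xA8.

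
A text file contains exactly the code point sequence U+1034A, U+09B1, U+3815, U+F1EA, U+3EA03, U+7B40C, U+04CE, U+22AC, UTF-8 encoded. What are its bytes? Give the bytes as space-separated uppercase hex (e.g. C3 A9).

F0 90 8D 8A E0 A6 B1 E3 A0 95 EF 87 AA F0 BE A8 83 F1 BB 90 8C D3 8E E2 8A AC

U+1034A: 4-byte form → F0 90 8D 8A.
U+09B1: 3-byte form → E0 A6 B1.
U+3815: 3-byte form → E3 A0 95.
U+F1EA: 3-byte form → EF 87 AA.
U+3EA03: 4-byte form → F0 BE A8 83.
U+7B40C: 4-byte form → F1 BB 90 8C.
U+04CE: 2-byte form → D3 8E.
U+22AC: 3-byte form → E2 8A AC.
Concatenated (26 bytes): F0 90 8D 8A E0 A6 B1 E3 A0 95 EF 87 AA F0 BE A8 83 F1 BB 90 8C D3 8E E2 8A AC.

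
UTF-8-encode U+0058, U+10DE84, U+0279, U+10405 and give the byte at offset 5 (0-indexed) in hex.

0xC9

U+0058 → 1-byte form 58 at offsets 0–0.
U+10DE84 → 4-byte form F4 8D BA 84 at offsets 1–4.
U+0279 → 2-byte form C9 B9 at offsets 5–6.
Offset 5 falls in char 3's range; it's byte 1 of C9 B9 = 0xC9.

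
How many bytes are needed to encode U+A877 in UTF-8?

U+A877 = 0xA877. UTF-8 uses 1 byte below 0x80, 2 below 0x800, 3 below 0x10000, 4 up to 0x10FFFF. 0xA877 is in U+0800–U+FFFF → 3 bytes.

3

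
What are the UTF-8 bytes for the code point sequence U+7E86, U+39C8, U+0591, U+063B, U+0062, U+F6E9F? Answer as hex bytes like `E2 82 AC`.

E7 BA 86 E3 A7 88 D6 91 D8 BB 62 F3 B6 BA 9F

U+7E86: 3-byte form → E7 BA 86.
U+39C8: 3-byte form → E3 A7 88.
U+0591: 2-byte form → D6 91.
U+063B: 2-byte form → D8 BB.
U+0062: 1-byte form → 62.
U+F6E9F: 4-byte form → F3 B6 BA 9F.
Concatenated (15 bytes): E7 BA 86 E3 A7 88 D6 91 D8 BB 62 F3 B6 BA 9F.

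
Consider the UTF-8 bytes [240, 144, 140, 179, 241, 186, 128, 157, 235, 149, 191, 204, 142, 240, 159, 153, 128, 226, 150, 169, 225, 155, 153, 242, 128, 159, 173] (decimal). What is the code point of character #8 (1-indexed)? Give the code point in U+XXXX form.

Offset 0: leading byte 0xF0 = 11110000 → 4-byte char #1 = F0 90 8C B3.
Offset 4: leading byte 0xF1 = 11110001 → 4-byte char #2 = F1 BA 80 9D.
Offset 8: leading byte 0xEB = 11101011 → 3-byte char #3 = EB 95 BF.
Offset 11: leading byte 0xCC = 11001100 → 2-byte char #4 = CC 8E.
Offset 13: leading byte 0xF0 = 11110000 → 4-byte char #5 = F0 9F 99 80.
Offset 17: leading byte 0xE2 = 11100010 → 3-byte char #6 = E2 96 A9.
Offset 20: leading byte 0xE1 = 11100001 → 3-byte char #7 = E1 9B 99.
Offset 23: leading byte 0xF2 = 11110010 → 4-byte char #8 = F2 80 9F AD.
Leading byte 0xF2 = 11110010 matches 11110xxx → 4-byte sequence.
Byte 1: 0xF2 = 11110010, payload 010 (3 bits).
Byte 2: 0x80 = 10000000 (10xxxxxx ✓), payload 000000.
Byte 3: 0x9F = 10011111 (10xxxxxx ✓), payload 011111.
Byte 4: 0xAD = 10101101 (10xxxxxx ✓), payload 101101.
Concatenate: 010000000011111101101 = 0x807ED (21 bits → U+807ED).

U+807ED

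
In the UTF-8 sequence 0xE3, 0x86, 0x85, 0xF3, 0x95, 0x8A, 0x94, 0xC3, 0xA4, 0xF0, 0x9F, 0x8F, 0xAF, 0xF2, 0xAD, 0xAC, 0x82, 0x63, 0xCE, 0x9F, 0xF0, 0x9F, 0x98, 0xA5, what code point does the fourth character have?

Offset 0: leading byte 0xE3 = 11100011 → 3-byte char #1 = E3 86 85.
Offset 3: leading byte 0xF3 = 11110011 → 4-byte char #2 = F3 95 8A 94.
Offset 7: leading byte 0xC3 = 11000011 → 2-byte char #3 = C3 A4.
Offset 9: leading byte 0xF0 = 11110000 → 4-byte char #4 = F0 9F 8F AF.
Leading byte 0xF0 = 11110000 matches 11110xxx → 4-byte sequence.
Byte 1: 0xF0 = 11110000, payload 000 (3 bits).
Byte 2: 0x9F = 10011111 (10xxxxxx ✓), payload 011111.
Byte 3: 0x8F = 10001111 (10xxxxxx ✓), payload 001111.
Byte 4: 0xAF = 10101111 (10xxxxxx ✓), payload 101111.
Concatenate: 000011111001111101111 = 0x1F3EF (21 bits → U+1F3EF).

U+1F3EF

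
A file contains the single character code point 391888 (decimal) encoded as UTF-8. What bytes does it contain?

F1 9F AB 90

U+5FAD0 = 0x5FAD0 = 391888 decimal. In range U+10000–U+10FFFF → 4-byte form: 11110xxx 10xxxxxx 10xxxxxx 10xxxxxx.
Binary (21 bits): 001011111101011010000.
Split 3+6+6+6: 001 | 011111 | 101011 | 010000.
Byte 1: 11110001 = 0xF1.
Byte 2: 10011111 = 0x9F.
Byte 3: 10101011 = 0xAB.
Byte 4: 10010000 = 0x90.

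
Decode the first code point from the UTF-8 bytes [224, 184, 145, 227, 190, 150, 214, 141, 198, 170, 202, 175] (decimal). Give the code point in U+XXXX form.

Offset 0: leading byte 0xE0 = 11100000 → 3-byte char #1 = E0 B8 91.
Leading byte 0xE0 = 11100000 matches 1110xxxx → 3-byte sequence.
Byte 1: 0xE0 = 11100000, payload 0000 (4 bits).
Byte 2: 0xB8 = 10111000 (10xxxxxx ✓), payload 111000.
Byte 3: 0x91 = 10010001 (10xxxxxx ✓), payload 010001.
Concatenate: 0000111000010001 = 0xE11 (16 bits → U+0E11).

U+0E11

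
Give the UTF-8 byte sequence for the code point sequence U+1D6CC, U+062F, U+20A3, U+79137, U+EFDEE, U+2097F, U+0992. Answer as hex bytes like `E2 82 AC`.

F0 9D 9B 8C D8 AF E2 82 A3 F1 B9 84 B7 F3 AF B7 AE F0 A0 A5 BF E0 A6 92

U+1D6CC: 4-byte form → F0 9D 9B 8C.
U+062F: 2-byte form → D8 AF.
U+20A3: 3-byte form → E2 82 A3.
U+79137: 4-byte form → F1 B9 84 B7.
U+EFDEE: 4-byte form → F3 AF B7 AE.
U+2097F: 4-byte form → F0 A0 A5 BF.
U+0992: 3-byte form → E0 A6 92.
Concatenated (24 bytes): F0 9D 9B 8C D8 AF E2 82 A3 F1 B9 84 B7 F3 AF B7 AE F0 A0 A5 BF E0 A6 92.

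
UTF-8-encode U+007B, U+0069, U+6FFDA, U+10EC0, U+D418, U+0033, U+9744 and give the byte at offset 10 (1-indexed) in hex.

0x80

1-indexed offset 10 is 0-indexed offset 9.
U+007B → 1-byte form 7B at offsets 0–0.
U+0069 → 1-byte form 69 at offsets 1–1.
U+6FFDA → 4-byte form F1 AF BF 9A at offsets 2–5.
U+10EC0 → 4-byte form F0 90 BB 80 at offsets 6–9.
Offset 9 falls in char 4's range; it's byte 4 of F0 90 BB 80 = 0x80.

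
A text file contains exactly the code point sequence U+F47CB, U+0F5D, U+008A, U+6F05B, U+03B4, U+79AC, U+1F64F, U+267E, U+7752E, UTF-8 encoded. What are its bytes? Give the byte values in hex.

F3 B4 9F 8B E0 BD 9D C2 8A F1 AF 81 9B CE B4 E7 A6 AC F0 9F 99 8F E2 99 BE F1 B7 94 AE

U+F47CB: 4-byte form → F3 B4 9F 8B.
U+0F5D: 3-byte form → E0 BD 9D.
U+008A: 2-byte form → C2 8A.
U+6F05B: 4-byte form → F1 AF 81 9B.
U+03B4: 2-byte form → CE B4.
U+79AC: 3-byte form → E7 A6 AC.
U+1F64F: 4-byte form → F0 9F 99 8F.
U+267E: 3-byte form → E2 99 BE.
U+7752E: 4-byte form → F1 B7 94 AE.
Concatenated (29 bytes): F3 B4 9F 8B E0 BD 9D C2 8A F1 AF 81 9B CE B4 E7 A6 AC F0 9F 99 8F E2 99 BE F1 B7 94 AE.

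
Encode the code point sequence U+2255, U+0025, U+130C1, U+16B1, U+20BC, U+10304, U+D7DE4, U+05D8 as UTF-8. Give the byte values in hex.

U+2255: 3-byte form → E2 89 95.
U+0025: 1-byte form → 25.
U+130C1: 4-byte form → F0 93 83 81.
U+16B1: 3-byte form → E1 9A B1.
U+20BC: 3-byte form → E2 82 BC.
U+10304: 4-byte form → F0 90 8C 84.
U+D7DE4: 4-byte form → F3 97 B7 A4.
U+05D8: 2-byte form → D7 98.
Concatenated (24 bytes): E2 89 95 25 F0 93 83 81 E1 9A B1 E2 82 BC F0 90 8C 84 F3 97 B7 A4 D7 98.

E2 89 95 25 F0 93 83 81 E1 9A B1 E2 82 BC F0 90 8C 84 F3 97 B7 A4 D7 98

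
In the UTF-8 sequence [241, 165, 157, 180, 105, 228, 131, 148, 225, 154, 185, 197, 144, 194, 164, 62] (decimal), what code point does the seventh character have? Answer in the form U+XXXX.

U+003E

Offset 0: leading byte 0xF1 = 11110001 → 4-byte char #1 = F1 A5 9D B4.
Offset 4: leading byte 0x69 = 01101001 → 1-byte char #2 = 69.
Offset 5: leading byte 0xE4 = 11100100 → 3-byte char #3 = E4 83 94.
Offset 8: leading byte 0xE1 = 11100001 → 3-byte char #4 = E1 9A B9.
Offset 11: leading byte 0xC5 = 11000101 → 2-byte char #5 = C5 90.
Offset 13: leading byte 0xC2 = 11000010 → 2-byte char #6 = C2 A4.
Offset 15: leading byte 0x3E = 00111110 → 1-byte char #7 = 3E.
Leading byte 0x3E = 00111110 matches 0xxxxxxx → 1-byte sequence.
Byte 1: 0x3E = 00111110, payload 0111110 (7 bits).
Concatenate: 0111110 = 0x3E (7 bits → U+003E).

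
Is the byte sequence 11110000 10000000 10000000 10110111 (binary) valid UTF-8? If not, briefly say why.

invalid (overlong encoding)

Leading byte 0xF0 = 11110000 → 4-byte form.
Continuation bytes all match 10xxxxxx. Payload decodes to 0x37.
But 0x37 < 0x10000, the minimum for a 4-byte sequence — this is an overlong encoding.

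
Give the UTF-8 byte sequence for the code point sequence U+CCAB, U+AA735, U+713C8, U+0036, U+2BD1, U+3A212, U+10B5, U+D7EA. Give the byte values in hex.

EC B2 AB F2 AA 9C B5 F1 B1 8F 88 36 E2 AF 91 F0 BA 88 92 E1 82 B5 ED 9F AA

U+CCAB: 3-byte form → EC B2 AB.
U+AA735: 4-byte form → F2 AA 9C B5.
U+713C8: 4-byte form → F1 B1 8F 88.
U+0036: 1-byte form → 36.
U+2BD1: 3-byte form → E2 AF 91.
U+3A212: 4-byte form → F0 BA 88 92.
U+10B5: 3-byte form → E1 82 B5.
U+D7EA: 3-byte form → ED 9F AA.
Concatenated (25 bytes): EC B2 AB F2 AA 9C B5 F1 B1 8F 88 36 E2 AF 91 F0 BA 88 92 E1 82 B5 ED 9F AA.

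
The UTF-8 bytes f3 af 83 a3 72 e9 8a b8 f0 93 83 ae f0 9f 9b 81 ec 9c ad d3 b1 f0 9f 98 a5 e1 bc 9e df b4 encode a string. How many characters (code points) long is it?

10

Byte at offset 0: 0xF3 = 11110011 → 4-byte char (#1). Advance 4.
Byte at offset 4: 0x72 = 01110010 → 1-byte char (#2). Advance 1.
Byte at offset 5: 0xE9 = 11101001 → 3-byte char (#3). Advance 3.
Byte at offset 8: 0xF0 = 11110000 → 4-byte char (#4). Advance 4.
Byte at offset 12: 0xF0 = 11110000 → 4-byte char (#5). Advance 4.
Byte at offset 16: 0xEC = 11101100 → 3-byte char (#6). Advance 3.
Byte at offset 19: 0xD3 = 11010011 → 2-byte char (#7). Advance 2.
Byte at offset 21: 0xF0 = 11110000 → 4-byte char (#8). Advance 4.
Byte at offset 25: 0xE1 = 11100001 → 3-byte char (#9). Advance 3.
Byte at offset 28: 0xDF = 11011111 → 2-byte char (#10). Advance 2.
Reached end at offset 30 after 10 code points.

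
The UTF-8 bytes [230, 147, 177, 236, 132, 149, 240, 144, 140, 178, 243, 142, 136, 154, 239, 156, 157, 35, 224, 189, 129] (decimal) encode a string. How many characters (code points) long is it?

7

Byte at offset 0: 0xE6 = 11100110 → 3-byte char (#1). Advance 3.
Byte at offset 3: 0xEC = 11101100 → 3-byte char (#2). Advance 3.
Byte at offset 6: 0xF0 = 11110000 → 4-byte char (#3). Advance 4.
Byte at offset 10: 0xF3 = 11110011 → 4-byte char (#4). Advance 4.
Byte at offset 14: 0xEF = 11101111 → 3-byte char (#5). Advance 3.
Byte at offset 17: 0x23 = 00100011 → 1-byte char (#6). Advance 1.
Byte at offset 18: 0xE0 = 11100000 → 3-byte char (#7). Advance 3.
Reached end at offset 21 after 7 code points.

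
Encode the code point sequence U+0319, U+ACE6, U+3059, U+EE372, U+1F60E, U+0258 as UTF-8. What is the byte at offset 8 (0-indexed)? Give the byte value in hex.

U+0319 → 2-byte form CC 99 at offsets 0–1.
U+ACE6 → 3-byte form EA B3 A6 at offsets 2–4.
U+3059 → 3-byte form E3 81 99 at offsets 5–7.
U+EE372 → 4-byte form F3 AE 8D B2 at offsets 8–11.
Offset 8 falls in char 4's range; it's byte 1 of F3 AE 8D B2 = 0xF3.

0xF3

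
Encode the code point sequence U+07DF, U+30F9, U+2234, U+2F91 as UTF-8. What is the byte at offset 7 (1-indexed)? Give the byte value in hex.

1-indexed offset 7 is 0-indexed offset 6.
U+07DF → 2-byte form DF 9F at offsets 0–1.
U+30F9 → 3-byte form E3 83 B9 at offsets 2–4.
U+2234 → 3-byte form E2 88 B4 at offsets 5–7.
Offset 6 falls in char 3's range; it's byte 2 of E2 88 B4 = 0x88.

0x88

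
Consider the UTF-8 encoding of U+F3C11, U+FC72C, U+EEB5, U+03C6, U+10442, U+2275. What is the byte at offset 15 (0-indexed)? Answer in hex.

U+F3C11 → 4-byte form F3 B3 B0 91 at offsets 0–3.
U+FC72C → 4-byte form F3 BC 9C AC at offsets 4–7.
U+EEB5 → 3-byte form EE BA B5 at offsets 8–10.
U+03C6 → 2-byte form CF 86 at offsets 11–12.
U+10442 → 4-byte form F0 90 91 82 at offsets 13–16.
Offset 15 falls in char 5's range; it's byte 3 of F0 90 91 82 = 0x91.

0x91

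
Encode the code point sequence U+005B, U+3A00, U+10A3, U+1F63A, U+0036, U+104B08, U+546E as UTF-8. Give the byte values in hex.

5B E3 A8 80 E1 82 A3 F0 9F 98 BA 36 F4 84 AC 88 E5 91 AE

U+005B: 1-byte form → 5B.
U+3A00: 3-byte form → E3 A8 80.
U+10A3: 3-byte form → E1 82 A3.
U+1F63A: 4-byte form → F0 9F 98 BA.
U+0036: 1-byte form → 36.
U+104B08: 4-byte form → F4 84 AC 88.
U+546E: 3-byte form → E5 91 AE.
Concatenated (19 bytes): 5B E3 A8 80 E1 82 A3 F0 9F 98 BA 36 F4 84 AC 88 E5 91 AE.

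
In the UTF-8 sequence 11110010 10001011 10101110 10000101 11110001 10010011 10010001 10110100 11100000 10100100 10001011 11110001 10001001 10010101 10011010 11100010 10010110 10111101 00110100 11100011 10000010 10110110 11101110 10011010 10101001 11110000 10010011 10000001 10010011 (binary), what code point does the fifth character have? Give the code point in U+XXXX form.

Offset 0: leading byte 0xF2 = 11110010 → 4-byte char #1 = F2 8B AE 85.
Offset 4: leading byte 0xF1 = 11110001 → 4-byte char #2 = F1 93 91 B4.
Offset 8: leading byte 0xE0 = 11100000 → 3-byte char #3 = E0 A4 8B.
Offset 11: leading byte 0xF1 = 11110001 → 4-byte char #4 = F1 89 95 9A.
Offset 15: leading byte 0xE2 = 11100010 → 3-byte char #5 = E2 96 BD.
Leading byte 0xE2 = 11100010 matches 1110xxxx → 3-byte sequence.
Byte 1: 0xE2 = 11100010, payload 0010 (4 bits).
Byte 2: 0x96 = 10010110 (10xxxxxx ✓), payload 010110.
Byte 3: 0xBD = 10111101 (10xxxxxx ✓), payload 111101.
Concatenate: 0010010110111101 = 0x25BD (16 bits → U+25BD).

U+25BD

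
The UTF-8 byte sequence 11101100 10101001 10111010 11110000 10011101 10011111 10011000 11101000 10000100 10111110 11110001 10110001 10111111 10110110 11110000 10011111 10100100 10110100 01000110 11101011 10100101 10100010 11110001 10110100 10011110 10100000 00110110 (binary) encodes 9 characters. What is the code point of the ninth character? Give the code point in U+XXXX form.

Offset 0: leading byte 0xEC = 11101100 → 3-byte char #1 = EC A9 BA.
Offset 3: leading byte 0xF0 = 11110000 → 4-byte char #2 = F0 9D 9F 98.
Offset 7: leading byte 0xE8 = 11101000 → 3-byte char #3 = E8 84 BE.
Offset 10: leading byte 0xF1 = 11110001 → 4-byte char #4 = F1 B1 BF B6.
Offset 14: leading byte 0xF0 = 11110000 → 4-byte char #5 = F0 9F A4 B4.
Offset 18: leading byte 0x46 = 01000110 → 1-byte char #6 = 46.
Offset 19: leading byte 0xEB = 11101011 → 3-byte char #7 = EB A5 A2.
Offset 22: leading byte 0xF1 = 11110001 → 4-byte char #8 = F1 B4 9E A0.
Offset 26: leading byte 0x36 = 00110110 → 1-byte char #9 = 36.
Leading byte 0x36 = 00110110 matches 0xxxxxxx → 1-byte sequence.
Byte 1: 0x36 = 00110110, payload 0110110 (7 bits).
Concatenate: 0110110 = 0x36 (7 bits → U+0036).

U+0036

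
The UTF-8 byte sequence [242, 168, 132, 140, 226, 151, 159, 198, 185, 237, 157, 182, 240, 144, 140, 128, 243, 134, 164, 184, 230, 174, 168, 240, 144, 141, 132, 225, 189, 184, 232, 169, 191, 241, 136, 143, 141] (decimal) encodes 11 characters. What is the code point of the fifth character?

Offset 0: leading byte 0xF2 = 11110010 → 4-byte char #1 = F2 A8 84 8C.
Offset 4: leading byte 0xE2 = 11100010 → 3-byte char #2 = E2 97 9F.
Offset 7: leading byte 0xC6 = 11000110 → 2-byte char #3 = C6 B9.
Offset 9: leading byte 0xED = 11101101 → 3-byte char #4 = ED 9D B6.
Offset 12: leading byte 0xF0 = 11110000 → 4-byte char #5 = F0 90 8C 80.
Leading byte 0xF0 = 11110000 matches 11110xxx → 4-byte sequence.
Byte 1: 0xF0 = 11110000, payload 000 (3 bits).
Byte 2: 0x90 = 10010000 (10xxxxxx ✓), payload 010000.
Byte 3: 0x8C = 10001100 (10xxxxxx ✓), payload 001100.
Byte 4: 0x80 = 10000000 (10xxxxxx ✓), payload 000000.
Concatenate: 000010000001100000000 = 0x10300 (21 bits → U+10300).

U+10300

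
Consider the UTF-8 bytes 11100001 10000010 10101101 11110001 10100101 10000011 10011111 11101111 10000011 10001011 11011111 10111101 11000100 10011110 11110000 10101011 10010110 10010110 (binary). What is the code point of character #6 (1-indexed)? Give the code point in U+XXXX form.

Offset 0: leading byte 0xE1 = 11100001 → 3-byte char #1 = E1 82 AD.
Offset 3: leading byte 0xF1 = 11110001 → 4-byte char #2 = F1 A5 83 9F.
Offset 7: leading byte 0xEF = 11101111 → 3-byte char #3 = EF 83 8B.
Offset 10: leading byte 0xDF = 11011111 → 2-byte char #4 = DF BD.
Offset 12: leading byte 0xC4 = 11000100 → 2-byte char #5 = C4 9E.
Offset 14: leading byte 0xF0 = 11110000 → 4-byte char #6 = F0 AB 96 96.
Leading byte 0xF0 = 11110000 matches 11110xxx → 4-byte sequence.
Byte 1: 0xF0 = 11110000, payload 000 (3 bits).
Byte 2: 0xAB = 10101011 (10xxxxxx ✓), payload 101011.
Byte 3: 0x96 = 10010110 (10xxxxxx ✓), payload 010110.
Byte 4: 0x96 = 10010110 (10xxxxxx ✓), payload 010110.
Concatenate: 000101011010110010110 = 0x2B596 (21 bits → U+2B596).

U+2B596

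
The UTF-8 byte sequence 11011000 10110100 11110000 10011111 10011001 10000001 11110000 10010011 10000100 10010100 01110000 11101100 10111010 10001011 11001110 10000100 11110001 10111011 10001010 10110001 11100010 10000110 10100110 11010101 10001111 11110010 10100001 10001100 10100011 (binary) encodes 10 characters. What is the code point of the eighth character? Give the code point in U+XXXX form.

Offset 0: leading byte 0xD8 = 11011000 → 2-byte char #1 = D8 B4.
Offset 2: leading byte 0xF0 = 11110000 → 4-byte char #2 = F0 9F 99 81.
Offset 6: leading byte 0xF0 = 11110000 → 4-byte char #3 = F0 93 84 94.
Offset 10: leading byte 0x70 = 01110000 → 1-byte char #4 = 70.
Offset 11: leading byte 0xEC = 11101100 → 3-byte char #5 = EC BA 8B.
Offset 14: leading byte 0xCE = 11001110 → 2-byte char #6 = CE 84.
Offset 16: leading byte 0xF1 = 11110001 → 4-byte char #7 = F1 BB 8A B1.
Offset 20: leading byte 0xE2 = 11100010 → 3-byte char #8 = E2 86 A6.
Leading byte 0xE2 = 11100010 matches 1110xxxx → 3-byte sequence.
Byte 1: 0xE2 = 11100010, payload 0010 (4 bits).
Byte 2: 0x86 = 10000110 (10xxxxxx ✓), payload 000110.
Byte 3: 0xA6 = 10100110 (10xxxxxx ✓), payload 100110.
Concatenate: 0010000110100110 = 0x21A6 (16 bits → U+21A6).

U+21A6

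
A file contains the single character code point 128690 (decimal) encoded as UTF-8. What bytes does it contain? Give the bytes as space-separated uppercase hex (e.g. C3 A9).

F0 9F 9A B2

U+1F6B2 = 0x1F6B2 = 128690 decimal. In range U+10000–U+10FFFF → 4-byte form: 11110xxx 10xxxxxx 10xxxxxx 10xxxxxx.
Binary (21 bits): 000011111011010110010.
Split 3+6+6+6: 000 | 011111 | 011010 | 110010.
Byte 1: 11110000 = 0xF0.
Byte 2: 10011111 = 0x9F.
Byte 3: 10011010 = 0x9A.
Byte 4: 10110010 = 0xB2.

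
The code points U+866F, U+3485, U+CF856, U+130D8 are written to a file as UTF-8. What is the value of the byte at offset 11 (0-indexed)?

U+866F → 3-byte form E8 99 AF at offsets 0–2.
U+3485 → 3-byte form E3 92 85 at offsets 3–5.
U+CF856 → 4-byte form F3 8F A1 96 at offsets 6–9.
U+130D8 → 4-byte form F0 93 83 98 at offsets 10–13.
Offset 11 falls in char 4's range; it's byte 2 of F0 93 83 98 = 0x93.

0x93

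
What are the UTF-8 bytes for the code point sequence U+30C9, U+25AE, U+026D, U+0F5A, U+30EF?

E3 83 89 E2 96 AE C9 AD E0 BD 9A E3 83 AF

U+30C9: 3-byte form → E3 83 89.
U+25AE: 3-byte form → E2 96 AE.
U+026D: 2-byte form → C9 AD.
U+0F5A: 3-byte form → E0 BD 9A.
U+30EF: 3-byte form → E3 83 AF.
Concatenated (14 bytes): E3 83 89 E2 96 AE C9 AD E0 BD 9A E3 83 AF.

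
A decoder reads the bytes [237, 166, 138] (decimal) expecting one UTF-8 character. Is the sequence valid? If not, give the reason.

invalid (encodes a surrogate (U+D800–U+DFFF))

Structurally a 3-byte sequence; payload = 0xD98A.
But 0xD98A is in U+D800–U+DFFF, the surrogate range. Surrogates are not Unicode scalar values and are forbidden in UTF-8.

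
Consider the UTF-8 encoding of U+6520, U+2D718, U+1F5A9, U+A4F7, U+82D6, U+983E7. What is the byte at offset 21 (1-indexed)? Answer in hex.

1-indexed offset 21 is 0-indexed offset 20.
U+6520 → 3-byte form E6 94 A0 at offsets 0–2.
U+2D718 → 4-byte form F0 AD 9C 98 at offsets 3–6.
U+1F5A9 → 4-byte form F0 9F 96 A9 at offsets 7–10.
U+A4F7 → 3-byte form EA 93 B7 at offsets 11–13.
U+82D6 → 3-byte form E8 8B 96 at offsets 14–16.
U+983E7 → 4-byte form F2 98 8F A7 at offsets 17–20.
Offset 20 falls in char 6's range; it's byte 4 of F2 98 8F A7 = 0xA7.

0xA7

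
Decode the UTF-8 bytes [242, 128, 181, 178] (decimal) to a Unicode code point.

Leading byte 0xF2 = 11110010 matches 11110xxx → 4-byte sequence.
Byte 1: 0xF2 = 11110010, payload 010 (3 bits).
Byte 2: 0x80 = 10000000 (10xxxxxx ✓), payload 000000.
Byte 3: 0xB5 = 10110101 (10xxxxxx ✓), payload 110101.
Byte 4: 0xB2 = 10110010 (10xxxxxx ✓), payload 110010.
Concatenate: 010000000110101110010 = 0x80D72 (21 bits → U+80D72).

U+80D72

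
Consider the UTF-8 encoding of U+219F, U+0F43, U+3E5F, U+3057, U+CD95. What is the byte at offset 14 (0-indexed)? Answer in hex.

0x95

U+219F → 3-byte form E2 86 9F at offsets 0–2.
U+0F43 → 3-byte form E0 BD 83 at offsets 3–5.
U+3E5F → 3-byte form E3 B9 9F at offsets 6–8.
U+3057 → 3-byte form E3 81 97 at offsets 9–11.
U+CD95 → 3-byte form EC B6 95 at offsets 12–14.
Offset 14 falls in char 5's range; it's byte 3 of EC B6 95 = 0x95.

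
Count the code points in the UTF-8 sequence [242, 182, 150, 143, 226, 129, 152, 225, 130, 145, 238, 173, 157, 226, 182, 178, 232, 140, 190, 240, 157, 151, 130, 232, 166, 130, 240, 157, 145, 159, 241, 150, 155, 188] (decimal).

Byte at offset 0: 0xF2 = 11110010 → 4-byte char (#1). Advance 4.
Byte at offset 4: 0xE2 = 11100010 → 3-byte char (#2). Advance 3.
Byte at offset 7: 0xE1 = 11100001 → 3-byte char (#3). Advance 3.
Byte at offset 10: 0xEE = 11101110 → 3-byte char (#4). Advance 3.
Byte at offset 13: 0xE2 = 11100010 → 3-byte char (#5). Advance 3.
Byte at offset 16: 0xE8 = 11101000 → 3-byte char (#6). Advance 3.
Byte at offset 19: 0xF0 = 11110000 → 4-byte char (#7). Advance 4.
Byte at offset 23: 0xE8 = 11101000 → 3-byte char (#8). Advance 3.
Byte at offset 26: 0xF0 = 11110000 → 4-byte char (#9). Advance 4.
Byte at offset 30: 0xF1 = 11110001 → 4-byte char (#10). Advance 4.
Reached end at offset 34 after 10 code points.

10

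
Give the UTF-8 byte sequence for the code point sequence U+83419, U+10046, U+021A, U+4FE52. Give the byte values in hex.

U+83419: 4-byte form → F2 83 90 99.
U+10046: 4-byte form → F0 90 81 86.
U+021A: 2-byte form → C8 9A.
U+4FE52: 4-byte form → F1 8F B9 92.
Concatenated (14 bytes): F2 83 90 99 F0 90 81 86 C8 9A F1 8F B9 92.

F2 83 90 99 F0 90 81 86 C8 9A F1 8F B9 92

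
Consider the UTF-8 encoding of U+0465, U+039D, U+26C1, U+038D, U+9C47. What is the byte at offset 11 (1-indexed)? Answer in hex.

1-indexed offset 11 is 0-indexed offset 10.
U+0465 → 2-byte form D1 A5 at offsets 0–1.
U+039D → 2-byte form CE 9D at offsets 2–3.
U+26C1 → 3-byte form E2 9B 81 at offsets 4–6.
U+038D → 2-byte form CE 8D at offsets 7–8.
U+9C47 → 3-byte form E9 B1 87 at offsets 9–11.
Offset 10 falls in char 5's range; it's byte 2 of E9 B1 87 = 0xB1.

0xB1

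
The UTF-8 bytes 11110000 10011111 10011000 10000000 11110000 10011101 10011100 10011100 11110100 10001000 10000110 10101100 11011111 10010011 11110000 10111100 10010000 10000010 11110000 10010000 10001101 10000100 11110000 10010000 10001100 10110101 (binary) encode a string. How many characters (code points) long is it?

Byte at offset 0: 0xF0 = 11110000 → 4-byte char (#1). Advance 4.
Byte at offset 4: 0xF0 = 11110000 → 4-byte char (#2). Advance 4.
Byte at offset 8: 0xF4 = 11110100 → 4-byte char (#3). Advance 4.
Byte at offset 12: 0xDF = 11011111 → 2-byte char (#4). Advance 2.
Byte at offset 14: 0xF0 = 11110000 → 4-byte char (#5). Advance 4.
Byte at offset 18: 0xF0 = 11110000 → 4-byte char (#6). Advance 4.
Byte at offset 22: 0xF0 = 11110000 → 4-byte char (#7). Advance 4.
Reached end at offset 26 after 7 code points.

7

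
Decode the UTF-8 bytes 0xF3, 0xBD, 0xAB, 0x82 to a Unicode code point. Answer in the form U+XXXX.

U+FDAC2

Leading byte 0xF3 = 11110011 matches 11110xxx → 4-byte sequence.
Byte 1: 0xF3 = 11110011, payload 011 (3 bits).
Byte 2: 0xBD = 10111101 (10xxxxxx ✓), payload 111101.
Byte 3: 0xAB = 10101011 (10xxxxxx ✓), payload 101011.
Byte 4: 0x82 = 10000010 (10xxxxxx ✓), payload 000010.
Concatenate: 011111101101011000010 = 0xFDAC2 (21 bits → U+FDAC2).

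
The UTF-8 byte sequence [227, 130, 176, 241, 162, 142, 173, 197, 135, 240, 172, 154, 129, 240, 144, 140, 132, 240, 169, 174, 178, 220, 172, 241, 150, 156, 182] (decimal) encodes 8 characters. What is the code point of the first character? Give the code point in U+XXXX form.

U+30B0

Offset 0: leading byte 0xE3 = 11100011 → 3-byte char #1 = E3 82 B0.
Leading byte 0xE3 = 11100011 matches 1110xxxx → 3-byte sequence.
Byte 1: 0xE3 = 11100011, payload 0011 (4 bits).
Byte 2: 0x82 = 10000010 (10xxxxxx ✓), payload 000010.
Byte 3: 0xB0 = 10110000 (10xxxxxx ✓), payload 110000.
Concatenate: 0011000010110000 = 0x30B0 (16 bits → U+30B0).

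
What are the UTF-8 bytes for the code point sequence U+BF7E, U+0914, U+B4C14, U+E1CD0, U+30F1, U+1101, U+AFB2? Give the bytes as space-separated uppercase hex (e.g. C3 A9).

U+BF7E: 3-byte form → EB BD BE.
U+0914: 3-byte form → E0 A4 94.
U+B4C14: 4-byte form → F2 B4 B0 94.
U+E1CD0: 4-byte form → F3 A1 B3 90.
U+30F1: 3-byte form → E3 83 B1.
U+1101: 3-byte form → E1 84 81.
U+AFB2: 3-byte form → EA BE B2.
Concatenated (23 bytes): EB BD BE E0 A4 94 F2 B4 B0 94 F3 A1 B3 90 E3 83 B1 E1 84 81 EA BE B2.

EB BD BE E0 A4 94 F2 B4 B0 94 F3 A1 B3 90 E3 83 B1 E1 84 81 EA BE B2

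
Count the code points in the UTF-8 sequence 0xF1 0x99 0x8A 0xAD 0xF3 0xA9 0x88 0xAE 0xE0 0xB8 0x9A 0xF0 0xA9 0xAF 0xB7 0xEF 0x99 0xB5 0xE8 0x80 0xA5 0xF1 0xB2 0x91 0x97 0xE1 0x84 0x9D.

8

Byte at offset 0: 0xF1 = 11110001 → 4-byte char (#1). Advance 4.
Byte at offset 4: 0xF3 = 11110011 → 4-byte char (#2). Advance 4.
Byte at offset 8: 0xE0 = 11100000 → 3-byte char (#3). Advance 3.
Byte at offset 11: 0xF0 = 11110000 → 4-byte char (#4). Advance 4.
Byte at offset 15: 0xEF = 11101111 → 3-byte char (#5). Advance 3.
Byte at offset 18: 0xE8 = 11101000 → 3-byte char (#6). Advance 3.
Byte at offset 21: 0xF1 = 11110001 → 4-byte char (#7). Advance 4.
Byte at offset 25: 0xE1 = 11100001 → 3-byte char (#8). Advance 3.
Reached end at offset 28 after 8 code points.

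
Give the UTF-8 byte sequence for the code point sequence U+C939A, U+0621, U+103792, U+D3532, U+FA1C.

U+C939A: 4-byte form → F3 89 8E 9A.
U+0621: 2-byte form → D8 A1.
U+103792: 4-byte form → F4 83 9E 92.
U+D3532: 4-byte form → F3 93 94 B2.
U+FA1C: 3-byte form → EF A8 9C.
Concatenated (17 bytes): F3 89 8E 9A D8 A1 F4 83 9E 92 F3 93 94 B2 EF A8 9C.

F3 89 8E 9A D8 A1 F4 83 9E 92 F3 93 94 B2 EF A8 9C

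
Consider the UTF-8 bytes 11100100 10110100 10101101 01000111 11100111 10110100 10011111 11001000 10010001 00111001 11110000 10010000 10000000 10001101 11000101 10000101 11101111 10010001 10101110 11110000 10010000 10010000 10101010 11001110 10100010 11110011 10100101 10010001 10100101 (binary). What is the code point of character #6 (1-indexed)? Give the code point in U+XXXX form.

U+1000D

Offset 0: leading byte 0xE4 = 11100100 → 3-byte char #1 = E4 B4 AD.
Offset 3: leading byte 0x47 = 01000111 → 1-byte char #2 = 47.
Offset 4: leading byte 0xE7 = 11100111 → 3-byte char #3 = E7 B4 9F.
Offset 7: leading byte 0xC8 = 11001000 → 2-byte char #4 = C8 91.
Offset 9: leading byte 0x39 = 00111001 → 1-byte char #5 = 39.
Offset 10: leading byte 0xF0 = 11110000 → 4-byte char #6 = F0 90 80 8D.
Leading byte 0xF0 = 11110000 matches 11110xxx → 4-byte sequence.
Byte 1: 0xF0 = 11110000, payload 000 (3 bits).
Byte 2: 0x90 = 10010000 (10xxxxxx ✓), payload 010000.
Byte 3: 0x80 = 10000000 (10xxxxxx ✓), payload 000000.
Byte 4: 0x8D = 10001101 (10xxxxxx ✓), payload 001101.
Concatenate: 000010000000000001101 = 0x1000D (21 bits → U+1000D).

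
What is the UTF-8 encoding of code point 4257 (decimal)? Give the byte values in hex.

U+10A1 = 0x10A1 = 4257 decimal. In range U+0800–U+FFFF → 3-byte form: 1110xxxx 10xxxxxx 10xxxxxx.
Binary (16 bits): 0001000010100001.
Split 4+6+6: 0001 | 000010 | 100001.
Byte 1: 11100001 = 0xE1.
Byte 2: 10000010 = 0x82.
Byte 3: 10100001 = 0xA1.

E1 82 A1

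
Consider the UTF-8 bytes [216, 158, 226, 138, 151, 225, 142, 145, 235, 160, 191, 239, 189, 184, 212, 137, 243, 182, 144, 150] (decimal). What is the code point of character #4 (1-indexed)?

U+B83F

Offset 0: leading byte 0xD8 = 11011000 → 2-byte char #1 = D8 9E.
Offset 2: leading byte 0xE2 = 11100010 → 3-byte char #2 = E2 8A 97.
Offset 5: leading byte 0xE1 = 11100001 → 3-byte char #3 = E1 8E 91.
Offset 8: leading byte 0xEB = 11101011 → 3-byte char #4 = EB A0 BF.
Leading byte 0xEB = 11101011 matches 1110xxxx → 3-byte sequence.
Byte 1: 0xEB = 11101011, payload 1011 (4 bits).
Byte 2: 0xA0 = 10100000 (10xxxxxx ✓), payload 100000.
Byte 3: 0xBF = 10111111 (10xxxxxx ✓), payload 111111.
Concatenate: 1011100000111111 = 0xB83F (16 bits → U+B83F).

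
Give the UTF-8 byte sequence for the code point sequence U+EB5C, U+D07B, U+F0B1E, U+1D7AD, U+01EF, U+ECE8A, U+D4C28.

U+EB5C: 3-byte form → EE AD 9C.
U+D07B: 3-byte form → ED 81 BB.
U+F0B1E: 4-byte form → F3 B0 AC 9E.
U+1D7AD: 4-byte form → F0 9D 9E AD.
U+01EF: 2-byte form → C7 AF.
U+ECE8A: 4-byte form → F3 AC BA 8A.
U+D4C28: 4-byte form → F3 94 B0 A8.
Concatenated (24 bytes): EE AD 9C ED 81 BB F3 B0 AC 9E F0 9D 9E AD C7 AF F3 AC BA 8A F3 94 B0 A8.

EE AD 9C ED 81 BB F3 B0 AC 9E F0 9D 9E AD C7 AF F3 AC BA 8A F3 94 B0 A8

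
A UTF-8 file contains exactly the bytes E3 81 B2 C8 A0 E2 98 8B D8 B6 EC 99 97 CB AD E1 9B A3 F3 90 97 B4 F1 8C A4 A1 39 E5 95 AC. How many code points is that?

Byte at offset 0: 0xE3 = 11100011 → 3-byte char (#1). Advance 3.
Byte at offset 3: 0xC8 = 11001000 → 2-byte char (#2). Advance 2.
Byte at offset 5: 0xE2 = 11100010 → 3-byte char (#3). Advance 3.
Byte at offset 8: 0xD8 = 11011000 → 2-byte char (#4). Advance 2.
Byte at offset 10: 0xEC = 11101100 → 3-byte char (#5). Advance 3.
Byte at offset 13: 0xCB = 11001011 → 2-byte char (#6). Advance 2.
Byte at offset 15: 0xE1 = 11100001 → 3-byte char (#7). Advance 3.
Byte at offset 18: 0xF3 = 11110011 → 4-byte char (#8). Advance 4.
Byte at offset 22: 0xF1 = 11110001 → 4-byte char (#9). Advance 4.
Byte at offset 26: 0x39 = 00111001 → 1-byte char (#10). Advance 1.
Byte at offset 27: 0xE5 = 11100101 → 3-byte char (#11). Advance 3.
Reached end at offset 30 after 11 code points.

11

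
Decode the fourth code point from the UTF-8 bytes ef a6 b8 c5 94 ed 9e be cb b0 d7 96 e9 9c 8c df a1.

U+02F0

Offset 0: leading byte 0xEF = 11101111 → 3-byte char #1 = EF A6 B8.
Offset 3: leading byte 0xC5 = 11000101 → 2-byte char #2 = C5 94.
Offset 5: leading byte 0xED = 11101101 → 3-byte char #3 = ED 9E BE.
Offset 8: leading byte 0xCB = 11001011 → 2-byte char #4 = CB B0.
Leading byte 0xCB = 11001011 matches 110xxxxx → 2-byte sequence.
Byte 1: 0xCB = 11001011, payload 01011 (5 bits).
Byte 2: 0xB0 = 10110000 (10xxxxxx ✓), payload 110000.
Concatenate: 01011110000 = 0x2F0 (11 bits → U+02F0).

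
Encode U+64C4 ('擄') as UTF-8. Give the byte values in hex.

E6 93 84

U+64C4 = 0x64C4 = 25796 decimal. In range U+0800–U+FFFF → 3-byte form: 1110xxxx 10xxxxxx 10xxxxxx.
Binary (16 bits): 0110010011000100.
Split 4+6+6: 0110 | 010011 | 000100.
Byte 1: 11100110 = 0xE6.
Byte 2: 10010011 = 0x93.
Byte 3: 10000100 = 0x84.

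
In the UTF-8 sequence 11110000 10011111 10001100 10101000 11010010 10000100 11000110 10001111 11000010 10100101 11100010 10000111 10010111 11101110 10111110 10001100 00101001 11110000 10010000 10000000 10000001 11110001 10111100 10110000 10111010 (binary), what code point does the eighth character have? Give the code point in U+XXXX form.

U+10001

Offset 0: leading byte 0xF0 = 11110000 → 4-byte char #1 = F0 9F 8C A8.
Offset 4: leading byte 0xD2 = 11010010 → 2-byte char #2 = D2 84.
Offset 6: leading byte 0xC6 = 11000110 → 2-byte char #3 = C6 8F.
Offset 8: leading byte 0xC2 = 11000010 → 2-byte char #4 = C2 A5.
Offset 10: leading byte 0xE2 = 11100010 → 3-byte char #5 = E2 87 97.
Offset 13: leading byte 0xEE = 11101110 → 3-byte char #6 = EE BE 8C.
Offset 16: leading byte 0x29 = 00101001 → 1-byte char #7 = 29.
Offset 17: leading byte 0xF0 = 11110000 → 4-byte char #8 = F0 90 80 81.
Leading byte 0xF0 = 11110000 matches 11110xxx → 4-byte sequence.
Byte 1: 0xF0 = 11110000, payload 000 (3 bits).
Byte 2: 0x90 = 10010000 (10xxxxxx ✓), payload 010000.
Byte 3: 0x80 = 10000000 (10xxxxxx ✓), payload 000000.
Byte 4: 0x81 = 10000001 (10xxxxxx ✓), payload 000001.
Concatenate: 000010000000000000001 = 0x10001 (21 bits → U+10001).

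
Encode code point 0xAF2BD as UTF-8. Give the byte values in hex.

F2 AF 8A BD

U+AF2BD = 0xAF2BD = 717501 decimal. In range U+10000–U+10FFFF → 4-byte form: 11110xxx 10xxxxxx 10xxxxxx 10xxxxxx.
Binary (21 bits): 010101111001010111101.
Split 3+6+6+6: 010 | 101111 | 001010 | 111101.
Byte 1: 11110010 = 0xF2.
Byte 2: 10101111 = 0xAF.
Byte 3: 10001010 = 0x8A.
Byte 4: 10111101 = 0xBD.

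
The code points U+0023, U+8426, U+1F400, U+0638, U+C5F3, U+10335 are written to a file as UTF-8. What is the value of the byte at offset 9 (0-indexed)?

U+0023 → 1-byte form 23 at offsets 0–0.
U+8426 → 3-byte form E8 90 A6 at offsets 1–3.
U+1F400 → 4-byte form F0 9F 90 80 at offsets 4–7.
U+0638 → 2-byte form D8 B8 at offsets 8–9.
Offset 9 falls in char 4's range; it's byte 2 of D8 B8 = 0xB8.

0xB8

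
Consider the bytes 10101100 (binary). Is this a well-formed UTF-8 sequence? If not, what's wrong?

Byte 0xAC = 10101100 has the form 10xxxxxx — a continuation byte — but there is no preceding leading byte.

invalid (continuation byte with no leading byte)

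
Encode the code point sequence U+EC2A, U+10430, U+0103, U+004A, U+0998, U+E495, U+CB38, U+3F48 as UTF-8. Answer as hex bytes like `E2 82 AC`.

U+EC2A: 3-byte form → EE B0 AA.
U+10430: 4-byte form → F0 90 90 B0.
U+0103: 2-byte form → C4 83.
U+004A: 1-byte form → 4A.
U+0998: 3-byte form → E0 A6 98.
U+E495: 3-byte form → EE 92 95.
U+CB38: 3-byte form → EC AC B8.
U+3F48: 3-byte form → E3 BD 88.
Concatenated (22 bytes): EE B0 AA F0 90 90 B0 C4 83 4A E0 A6 98 EE 92 95 EC AC B8 E3 BD 88.

EE B0 AA F0 90 90 B0 C4 83 4A E0 A6 98 EE 92 95 EC AC B8 E3 BD 88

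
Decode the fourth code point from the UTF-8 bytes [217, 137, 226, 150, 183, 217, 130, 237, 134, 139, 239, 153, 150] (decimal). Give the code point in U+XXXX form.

U+D18B

Offset 0: leading byte 0xD9 = 11011001 → 2-byte char #1 = D9 89.
Offset 2: leading byte 0xE2 = 11100010 → 3-byte char #2 = E2 96 B7.
Offset 5: leading byte 0xD9 = 11011001 → 2-byte char #3 = D9 82.
Offset 7: leading byte 0xED = 11101101 → 3-byte char #4 = ED 86 8B.
Leading byte 0xED = 11101101 matches 1110xxxx → 3-byte sequence.
Byte 1: 0xED = 11101101, payload 1101 (4 bits).
Byte 2: 0x86 = 10000110 (10xxxxxx ✓), payload 000110.
Byte 3: 0x8B = 10001011 (10xxxxxx ✓), payload 001011.
Concatenate: 1101000110001011 = 0xD18B (16 bits → U+D18B).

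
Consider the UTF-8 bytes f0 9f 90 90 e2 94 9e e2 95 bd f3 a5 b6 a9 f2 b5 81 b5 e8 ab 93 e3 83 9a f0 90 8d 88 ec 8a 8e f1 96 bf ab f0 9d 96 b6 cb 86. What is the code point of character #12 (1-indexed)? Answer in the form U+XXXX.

U+02C6

Offset 0: leading byte 0xF0 = 11110000 → 4-byte char #1 = F0 9F 90 90.
Offset 4: leading byte 0xE2 = 11100010 → 3-byte char #2 = E2 94 9E.
Offset 7: leading byte 0xE2 = 11100010 → 3-byte char #3 = E2 95 BD.
Offset 10: leading byte 0xF3 = 11110011 → 4-byte char #4 = F3 A5 B6 A9.
Offset 14: leading byte 0xF2 = 11110010 → 4-byte char #5 = F2 B5 81 B5.
Offset 18: leading byte 0xE8 = 11101000 → 3-byte char #6 = E8 AB 93.
Offset 21: leading byte 0xE3 = 11100011 → 3-byte char #7 = E3 83 9A.
Offset 24: leading byte 0xF0 = 11110000 → 4-byte char #8 = F0 90 8D 88.
Offset 28: leading byte 0xEC = 11101100 → 3-byte char #9 = EC 8A 8E.
Offset 31: leading byte 0xF1 = 11110001 → 4-byte char #10 = F1 96 BF AB.
Offset 35: leading byte 0xF0 = 11110000 → 4-byte char #11 = F0 9D 96 B6.
Offset 39: leading byte 0xCB = 11001011 → 2-byte char #12 = CB 86.
Leading byte 0xCB = 11001011 matches 110xxxxx → 2-byte sequence.
Byte 1: 0xCB = 11001011, payload 01011 (5 bits).
Byte 2: 0x86 = 10000110 (10xxxxxx ✓), payload 000110.
Concatenate: 01011000110 = 0x2C6 (11 bits → U+02C6).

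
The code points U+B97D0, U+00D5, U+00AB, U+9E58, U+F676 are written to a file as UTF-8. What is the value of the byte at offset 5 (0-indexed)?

0x95

U+B97D0 → 4-byte form F2 B9 9F 90 at offsets 0–3.
U+00D5 → 2-byte form C3 95 at offsets 4–5.
Offset 5 falls in char 2's range; it's byte 2 of C3 95 = 0x95.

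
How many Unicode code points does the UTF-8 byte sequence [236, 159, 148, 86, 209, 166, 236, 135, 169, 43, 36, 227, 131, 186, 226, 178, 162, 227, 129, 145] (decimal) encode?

Byte at offset 0: 0xEC = 11101100 → 3-byte char (#1). Advance 3.
Byte at offset 3: 0x56 = 01010110 → 1-byte char (#2). Advance 1.
Byte at offset 4: 0xD1 = 11010001 → 2-byte char (#3). Advance 2.
Byte at offset 6: 0xEC = 11101100 → 3-byte char (#4). Advance 3.
Byte at offset 9: 0x2B = 00101011 → 1-byte char (#5). Advance 1.
Byte at offset 10: 0x24 = 00100100 → 1-byte char (#6). Advance 1.
Byte at offset 11: 0xE3 = 11100011 → 3-byte char (#7). Advance 3.
Byte at offset 14: 0xE2 = 11100010 → 3-byte char (#8). Advance 3.
Byte at offset 17: 0xE3 = 11100011 → 3-byte char (#9). Advance 3.
Reached end at offset 20 after 9 code points.

9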